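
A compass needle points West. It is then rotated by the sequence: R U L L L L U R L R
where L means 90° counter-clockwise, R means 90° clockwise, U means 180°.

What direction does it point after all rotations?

Answer: Final heading: East

Derivation:
Start: West
  R (right (90° clockwise)) -> North
  U (U-turn (180°)) -> South
  L (left (90° counter-clockwise)) -> East
  L (left (90° counter-clockwise)) -> North
  L (left (90° counter-clockwise)) -> West
  L (left (90° counter-clockwise)) -> South
  U (U-turn (180°)) -> North
  R (right (90° clockwise)) -> East
  L (left (90° counter-clockwise)) -> North
  R (right (90° clockwise)) -> East
Final: East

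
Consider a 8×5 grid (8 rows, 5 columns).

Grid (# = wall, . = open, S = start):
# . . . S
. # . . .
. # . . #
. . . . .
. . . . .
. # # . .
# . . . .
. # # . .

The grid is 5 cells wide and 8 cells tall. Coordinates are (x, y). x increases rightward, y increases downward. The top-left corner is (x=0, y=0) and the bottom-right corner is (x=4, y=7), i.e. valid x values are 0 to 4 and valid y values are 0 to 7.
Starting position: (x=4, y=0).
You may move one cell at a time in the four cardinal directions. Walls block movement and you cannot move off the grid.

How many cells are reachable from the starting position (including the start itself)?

Answer: Reachable cells: 30

Derivation:
BFS flood-fill from (x=4, y=0):
  Distance 0: (x=4, y=0)
  Distance 1: (x=3, y=0), (x=4, y=1)
  Distance 2: (x=2, y=0), (x=3, y=1)
  Distance 3: (x=1, y=0), (x=2, y=1), (x=3, y=2)
  Distance 4: (x=2, y=2), (x=3, y=3)
  Distance 5: (x=2, y=3), (x=4, y=3), (x=3, y=4)
  Distance 6: (x=1, y=3), (x=2, y=4), (x=4, y=4), (x=3, y=5)
  Distance 7: (x=0, y=3), (x=1, y=4), (x=4, y=5), (x=3, y=6)
  Distance 8: (x=0, y=2), (x=0, y=4), (x=2, y=6), (x=4, y=6), (x=3, y=7)
  Distance 9: (x=0, y=1), (x=0, y=5), (x=1, y=6), (x=4, y=7)
Total reachable: 30 (grid has 31 open cells total)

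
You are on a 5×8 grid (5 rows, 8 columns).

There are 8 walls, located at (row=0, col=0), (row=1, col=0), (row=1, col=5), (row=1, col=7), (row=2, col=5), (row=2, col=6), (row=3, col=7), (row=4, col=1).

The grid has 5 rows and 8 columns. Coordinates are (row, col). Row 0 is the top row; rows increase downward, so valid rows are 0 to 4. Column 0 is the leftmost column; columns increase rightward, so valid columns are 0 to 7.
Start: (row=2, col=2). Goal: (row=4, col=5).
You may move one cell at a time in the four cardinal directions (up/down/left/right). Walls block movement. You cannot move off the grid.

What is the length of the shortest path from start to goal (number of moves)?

Answer: Shortest path length: 5

Derivation:
BFS from (row=2, col=2) until reaching (row=4, col=5):
  Distance 0: (row=2, col=2)
  Distance 1: (row=1, col=2), (row=2, col=1), (row=2, col=3), (row=3, col=2)
  Distance 2: (row=0, col=2), (row=1, col=1), (row=1, col=3), (row=2, col=0), (row=2, col=4), (row=3, col=1), (row=3, col=3), (row=4, col=2)
  Distance 3: (row=0, col=1), (row=0, col=3), (row=1, col=4), (row=3, col=0), (row=3, col=4), (row=4, col=3)
  Distance 4: (row=0, col=4), (row=3, col=5), (row=4, col=0), (row=4, col=4)
  Distance 5: (row=0, col=5), (row=3, col=6), (row=4, col=5)  <- goal reached here
One shortest path (5 moves): (row=2, col=2) -> (row=2, col=3) -> (row=2, col=4) -> (row=3, col=4) -> (row=3, col=5) -> (row=4, col=5)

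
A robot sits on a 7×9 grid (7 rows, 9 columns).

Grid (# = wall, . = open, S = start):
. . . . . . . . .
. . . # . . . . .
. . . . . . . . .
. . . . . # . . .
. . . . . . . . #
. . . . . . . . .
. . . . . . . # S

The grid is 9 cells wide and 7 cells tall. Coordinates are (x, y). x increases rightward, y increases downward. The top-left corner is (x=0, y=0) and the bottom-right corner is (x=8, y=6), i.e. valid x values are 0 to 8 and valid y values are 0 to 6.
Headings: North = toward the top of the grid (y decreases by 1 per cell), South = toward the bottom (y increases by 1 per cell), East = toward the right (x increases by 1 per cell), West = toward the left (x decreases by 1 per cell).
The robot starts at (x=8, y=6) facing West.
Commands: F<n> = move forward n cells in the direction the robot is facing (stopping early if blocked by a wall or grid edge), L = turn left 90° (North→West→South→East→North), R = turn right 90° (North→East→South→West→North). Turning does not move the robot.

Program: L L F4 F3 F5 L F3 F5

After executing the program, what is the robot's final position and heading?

Answer: Final position: (x=8, y=5), facing North

Derivation:
Start: (x=8, y=6), facing West
  L: turn left, now facing South
  L: turn left, now facing East
  F4: move forward 0/4 (blocked), now at (x=8, y=6)
  F3: move forward 0/3 (blocked), now at (x=8, y=6)
  F5: move forward 0/5 (blocked), now at (x=8, y=6)
  L: turn left, now facing North
  F3: move forward 1/3 (blocked), now at (x=8, y=5)
  F5: move forward 0/5 (blocked), now at (x=8, y=5)
Final: (x=8, y=5), facing North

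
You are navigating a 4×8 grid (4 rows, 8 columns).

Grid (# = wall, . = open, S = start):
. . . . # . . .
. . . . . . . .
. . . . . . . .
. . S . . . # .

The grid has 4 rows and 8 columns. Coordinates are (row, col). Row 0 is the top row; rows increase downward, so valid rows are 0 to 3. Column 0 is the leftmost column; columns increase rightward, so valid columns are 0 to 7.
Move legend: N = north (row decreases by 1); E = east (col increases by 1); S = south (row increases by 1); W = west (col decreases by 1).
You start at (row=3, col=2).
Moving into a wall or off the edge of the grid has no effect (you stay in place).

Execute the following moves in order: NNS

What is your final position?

Answer: Final position: (row=2, col=2)

Derivation:
Start: (row=3, col=2)
  N (north): (row=3, col=2) -> (row=2, col=2)
  N (north): (row=2, col=2) -> (row=1, col=2)
  S (south): (row=1, col=2) -> (row=2, col=2)
Final: (row=2, col=2)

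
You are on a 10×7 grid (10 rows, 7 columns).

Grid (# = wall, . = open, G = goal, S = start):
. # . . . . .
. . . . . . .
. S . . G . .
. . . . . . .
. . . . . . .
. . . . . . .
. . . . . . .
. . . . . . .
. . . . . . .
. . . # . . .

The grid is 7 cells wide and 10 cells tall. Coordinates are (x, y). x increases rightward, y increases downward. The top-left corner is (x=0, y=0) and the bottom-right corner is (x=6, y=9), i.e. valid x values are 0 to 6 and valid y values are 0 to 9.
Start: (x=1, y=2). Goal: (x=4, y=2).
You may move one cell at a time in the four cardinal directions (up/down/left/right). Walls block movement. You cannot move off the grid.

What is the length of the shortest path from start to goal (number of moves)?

Answer: Shortest path length: 3

Derivation:
BFS from (x=1, y=2) until reaching (x=4, y=2):
  Distance 0: (x=1, y=2)
  Distance 1: (x=1, y=1), (x=0, y=2), (x=2, y=2), (x=1, y=3)
  Distance 2: (x=0, y=1), (x=2, y=1), (x=3, y=2), (x=0, y=3), (x=2, y=3), (x=1, y=4)
  Distance 3: (x=0, y=0), (x=2, y=0), (x=3, y=1), (x=4, y=2), (x=3, y=3), (x=0, y=4), (x=2, y=4), (x=1, y=5)  <- goal reached here
One shortest path (3 moves): (x=1, y=2) -> (x=2, y=2) -> (x=3, y=2) -> (x=4, y=2)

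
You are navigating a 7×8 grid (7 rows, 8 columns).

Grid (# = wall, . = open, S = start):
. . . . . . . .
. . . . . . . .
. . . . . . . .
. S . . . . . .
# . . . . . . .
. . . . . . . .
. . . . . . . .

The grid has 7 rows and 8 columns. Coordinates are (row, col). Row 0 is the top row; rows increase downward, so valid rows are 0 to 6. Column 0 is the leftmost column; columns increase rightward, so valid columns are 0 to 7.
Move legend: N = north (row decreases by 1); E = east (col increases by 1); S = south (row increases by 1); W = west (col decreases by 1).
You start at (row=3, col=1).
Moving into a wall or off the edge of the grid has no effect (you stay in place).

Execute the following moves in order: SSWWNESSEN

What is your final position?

Answer: Final position: (row=5, col=2)

Derivation:
Start: (row=3, col=1)
  S (south): (row=3, col=1) -> (row=4, col=1)
  S (south): (row=4, col=1) -> (row=5, col=1)
  W (west): (row=5, col=1) -> (row=5, col=0)
  W (west): blocked, stay at (row=5, col=0)
  N (north): blocked, stay at (row=5, col=0)
  E (east): (row=5, col=0) -> (row=5, col=1)
  S (south): (row=5, col=1) -> (row=6, col=1)
  S (south): blocked, stay at (row=6, col=1)
  E (east): (row=6, col=1) -> (row=6, col=2)
  N (north): (row=6, col=2) -> (row=5, col=2)
Final: (row=5, col=2)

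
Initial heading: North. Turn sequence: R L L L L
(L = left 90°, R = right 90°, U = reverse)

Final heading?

Answer: Final heading: East

Derivation:
Start: North
  R (right (90° clockwise)) -> East
  L (left (90° counter-clockwise)) -> North
  L (left (90° counter-clockwise)) -> West
  L (left (90° counter-clockwise)) -> South
  L (left (90° counter-clockwise)) -> East
Final: East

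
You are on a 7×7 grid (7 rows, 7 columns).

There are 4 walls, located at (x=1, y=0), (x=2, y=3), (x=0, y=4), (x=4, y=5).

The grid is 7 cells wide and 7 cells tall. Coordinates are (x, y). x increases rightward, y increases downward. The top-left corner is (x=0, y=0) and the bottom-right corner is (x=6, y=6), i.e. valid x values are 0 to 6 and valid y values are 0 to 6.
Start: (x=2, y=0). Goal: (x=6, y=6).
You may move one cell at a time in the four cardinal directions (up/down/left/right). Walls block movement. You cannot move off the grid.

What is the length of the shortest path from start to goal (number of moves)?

BFS from (x=2, y=0) until reaching (x=6, y=6):
  Distance 0: (x=2, y=0)
  Distance 1: (x=3, y=0), (x=2, y=1)
  Distance 2: (x=4, y=0), (x=1, y=1), (x=3, y=1), (x=2, y=2)
  Distance 3: (x=5, y=0), (x=0, y=1), (x=4, y=1), (x=1, y=2), (x=3, y=2)
  Distance 4: (x=0, y=0), (x=6, y=0), (x=5, y=1), (x=0, y=2), (x=4, y=2), (x=1, y=3), (x=3, y=3)
  Distance 5: (x=6, y=1), (x=5, y=2), (x=0, y=3), (x=4, y=3), (x=1, y=4), (x=3, y=4)
  Distance 6: (x=6, y=2), (x=5, y=3), (x=2, y=4), (x=4, y=4), (x=1, y=5), (x=3, y=5)
  Distance 7: (x=6, y=3), (x=5, y=4), (x=0, y=5), (x=2, y=5), (x=1, y=6), (x=3, y=6)
  Distance 8: (x=6, y=4), (x=5, y=5), (x=0, y=6), (x=2, y=6), (x=4, y=6)
  Distance 9: (x=6, y=5), (x=5, y=6)
  Distance 10: (x=6, y=6)  <- goal reached here
One shortest path (10 moves): (x=2, y=0) -> (x=3, y=0) -> (x=4, y=0) -> (x=5, y=0) -> (x=6, y=0) -> (x=6, y=1) -> (x=6, y=2) -> (x=6, y=3) -> (x=6, y=4) -> (x=6, y=5) -> (x=6, y=6)

Answer: Shortest path length: 10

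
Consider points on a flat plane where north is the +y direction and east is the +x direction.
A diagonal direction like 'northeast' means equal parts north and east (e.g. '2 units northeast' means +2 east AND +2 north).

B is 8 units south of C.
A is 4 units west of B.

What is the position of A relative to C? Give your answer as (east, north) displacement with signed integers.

Place C at the origin (east=0, north=0).
  B is 8 units south of C: delta (east=+0, north=-8); B at (east=0, north=-8).
  A is 4 units west of B: delta (east=-4, north=+0); A at (east=-4, north=-8).
Therefore A relative to C: (east=-4, north=-8).

Answer: A is at (east=-4, north=-8) relative to C.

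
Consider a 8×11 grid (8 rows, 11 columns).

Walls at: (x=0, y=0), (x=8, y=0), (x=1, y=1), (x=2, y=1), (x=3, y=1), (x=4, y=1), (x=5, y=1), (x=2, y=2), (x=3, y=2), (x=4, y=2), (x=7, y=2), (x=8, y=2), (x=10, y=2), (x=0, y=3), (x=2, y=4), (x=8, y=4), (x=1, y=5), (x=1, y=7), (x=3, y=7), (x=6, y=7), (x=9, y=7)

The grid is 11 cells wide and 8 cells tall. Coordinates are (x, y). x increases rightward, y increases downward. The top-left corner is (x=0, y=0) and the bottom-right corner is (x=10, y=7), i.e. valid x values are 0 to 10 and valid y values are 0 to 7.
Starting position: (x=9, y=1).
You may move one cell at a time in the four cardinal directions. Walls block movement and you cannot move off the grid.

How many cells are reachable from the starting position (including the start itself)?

BFS flood-fill from (x=9, y=1):
  Distance 0: (x=9, y=1)
  Distance 1: (x=9, y=0), (x=8, y=1), (x=10, y=1), (x=9, y=2)
  Distance 2: (x=10, y=0), (x=7, y=1), (x=9, y=3)
  Distance 3: (x=7, y=0), (x=6, y=1), (x=8, y=3), (x=10, y=3), (x=9, y=4)
  Distance 4: (x=6, y=0), (x=6, y=2), (x=7, y=3), (x=10, y=4), (x=9, y=5)
  Distance 5: (x=5, y=0), (x=5, y=2), (x=6, y=3), (x=7, y=4), (x=8, y=5), (x=10, y=5), (x=9, y=6)
  Distance 6: (x=4, y=0), (x=5, y=3), (x=6, y=4), (x=7, y=5), (x=8, y=6), (x=10, y=6)
  Distance 7: (x=3, y=0), (x=4, y=3), (x=5, y=4), (x=6, y=5), (x=7, y=6), (x=8, y=7), (x=10, y=7)
  Distance 8: (x=2, y=0), (x=3, y=3), (x=4, y=4), (x=5, y=5), (x=6, y=6), (x=7, y=7)
  Distance 9: (x=1, y=0), (x=2, y=3), (x=3, y=4), (x=4, y=5), (x=5, y=6)
  Distance 10: (x=1, y=3), (x=3, y=5), (x=4, y=6), (x=5, y=7)
  Distance 11: (x=1, y=2), (x=1, y=4), (x=2, y=5), (x=3, y=6), (x=4, y=7)
  Distance 12: (x=0, y=2), (x=0, y=4), (x=2, y=6)
  Distance 13: (x=0, y=1), (x=0, y=5), (x=1, y=6), (x=2, y=7)
  Distance 14: (x=0, y=6)
  Distance 15: (x=0, y=7)
Total reachable: 67 (grid has 67 open cells total)

Answer: Reachable cells: 67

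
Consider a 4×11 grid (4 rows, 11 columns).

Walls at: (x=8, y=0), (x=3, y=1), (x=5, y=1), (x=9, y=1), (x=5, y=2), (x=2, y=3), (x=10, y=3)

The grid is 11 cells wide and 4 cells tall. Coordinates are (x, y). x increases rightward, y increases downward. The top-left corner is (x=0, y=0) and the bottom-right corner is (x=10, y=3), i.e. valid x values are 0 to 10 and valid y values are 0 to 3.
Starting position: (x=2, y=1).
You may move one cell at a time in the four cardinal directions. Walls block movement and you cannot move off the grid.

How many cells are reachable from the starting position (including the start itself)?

BFS flood-fill from (x=2, y=1):
  Distance 0: (x=2, y=1)
  Distance 1: (x=2, y=0), (x=1, y=1), (x=2, y=2)
  Distance 2: (x=1, y=0), (x=3, y=0), (x=0, y=1), (x=1, y=2), (x=3, y=2)
  Distance 3: (x=0, y=0), (x=4, y=0), (x=0, y=2), (x=4, y=2), (x=1, y=3), (x=3, y=3)
  Distance 4: (x=5, y=0), (x=4, y=1), (x=0, y=3), (x=4, y=3)
  Distance 5: (x=6, y=0), (x=5, y=3)
  Distance 6: (x=7, y=0), (x=6, y=1), (x=6, y=3)
  Distance 7: (x=7, y=1), (x=6, y=2), (x=7, y=3)
  Distance 8: (x=8, y=1), (x=7, y=2), (x=8, y=3)
  Distance 9: (x=8, y=2), (x=9, y=3)
  Distance 10: (x=9, y=2)
  Distance 11: (x=10, y=2)
  Distance 12: (x=10, y=1)
  Distance 13: (x=10, y=0)
  Distance 14: (x=9, y=0)
Total reachable: 37 (grid has 37 open cells total)

Answer: Reachable cells: 37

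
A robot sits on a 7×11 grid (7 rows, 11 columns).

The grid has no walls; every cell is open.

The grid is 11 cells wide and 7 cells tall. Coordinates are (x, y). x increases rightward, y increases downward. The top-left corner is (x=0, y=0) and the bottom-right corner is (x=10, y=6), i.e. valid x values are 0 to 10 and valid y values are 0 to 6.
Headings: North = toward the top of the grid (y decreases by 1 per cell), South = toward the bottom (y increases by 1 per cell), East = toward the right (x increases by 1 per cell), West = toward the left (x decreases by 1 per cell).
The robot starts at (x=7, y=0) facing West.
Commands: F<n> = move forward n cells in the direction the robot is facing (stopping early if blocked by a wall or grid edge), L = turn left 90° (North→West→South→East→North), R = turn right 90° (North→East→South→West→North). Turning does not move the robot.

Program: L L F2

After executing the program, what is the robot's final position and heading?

Answer: Final position: (x=9, y=0), facing East

Derivation:
Start: (x=7, y=0), facing West
  L: turn left, now facing South
  L: turn left, now facing East
  F2: move forward 2, now at (x=9, y=0)
Final: (x=9, y=0), facing East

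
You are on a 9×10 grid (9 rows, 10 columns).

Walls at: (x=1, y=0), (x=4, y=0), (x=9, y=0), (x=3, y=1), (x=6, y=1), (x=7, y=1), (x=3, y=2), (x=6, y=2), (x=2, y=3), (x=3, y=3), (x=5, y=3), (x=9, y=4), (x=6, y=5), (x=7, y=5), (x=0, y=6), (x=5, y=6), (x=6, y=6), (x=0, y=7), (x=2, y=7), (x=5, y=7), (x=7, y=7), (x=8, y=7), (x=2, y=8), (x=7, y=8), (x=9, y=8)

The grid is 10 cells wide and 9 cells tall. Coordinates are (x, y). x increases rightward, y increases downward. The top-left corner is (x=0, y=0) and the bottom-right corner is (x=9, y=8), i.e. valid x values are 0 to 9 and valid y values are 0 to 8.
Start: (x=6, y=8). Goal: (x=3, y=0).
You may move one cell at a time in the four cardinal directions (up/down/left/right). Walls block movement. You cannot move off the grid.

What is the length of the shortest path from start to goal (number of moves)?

Answer: Shortest path length: 15

Derivation:
BFS from (x=6, y=8) until reaching (x=3, y=0):
  Distance 0: (x=6, y=8)
  Distance 1: (x=6, y=7), (x=5, y=8)
  Distance 2: (x=4, y=8)
  Distance 3: (x=4, y=7), (x=3, y=8)
  Distance 4: (x=4, y=6), (x=3, y=7)
  Distance 5: (x=4, y=5), (x=3, y=6)
  Distance 6: (x=4, y=4), (x=3, y=5), (x=5, y=5), (x=2, y=6)
  Distance 7: (x=4, y=3), (x=3, y=4), (x=5, y=4), (x=2, y=5), (x=1, y=6)
  Distance 8: (x=4, y=2), (x=2, y=4), (x=6, y=4), (x=1, y=5), (x=1, y=7)
  Distance 9: (x=4, y=1), (x=5, y=2), (x=6, y=3), (x=1, y=4), (x=7, y=4), (x=0, y=5), (x=1, y=8)
  Distance 10: (x=5, y=1), (x=1, y=3), (x=7, y=3), (x=0, y=4), (x=8, y=4), (x=0, y=8)
  Distance 11: (x=5, y=0), (x=1, y=2), (x=7, y=2), (x=0, y=3), (x=8, y=3), (x=8, y=5)
  Distance 12: (x=6, y=0), (x=1, y=1), (x=0, y=2), (x=2, y=2), (x=8, y=2), (x=9, y=3), (x=9, y=5), (x=8, y=6)
  Distance 13: (x=7, y=0), (x=0, y=1), (x=2, y=1), (x=8, y=1), (x=9, y=2), (x=7, y=6), (x=9, y=6)
  Distance 14: (x=0, y=0), (x=2, y=0), (x=8, y=0), (x=9, y=1), (x=9, y=7)
  Distance 15: (x=3, y=0)  <- goal reached here
One shortest path (15 moves): (x=6, y=8) -> (x=5, y=8) -> (x=4, y=8) -> (x=3, y=8) -> (x=3, y=7) -> (x=3, y=6) -> (x=2, y=6) -> (x=1, y=6) -> (x=1, y=5) -> (x=1, y=4) -> (x=1, y=3) -> (x=1, y=2) -> (x=2, y=2) -> (x=2, y=1) -> (x=2, y=0) -> (x=3, y=0)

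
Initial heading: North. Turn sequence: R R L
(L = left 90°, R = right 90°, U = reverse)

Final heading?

Answer: Final heading: East

Derivation:
Start: North
  R (right (90° clockwise)) -> East
  R (right (90° clockwise)) -> South
  L (left (90° counter-clockwise)) -> East
Final: East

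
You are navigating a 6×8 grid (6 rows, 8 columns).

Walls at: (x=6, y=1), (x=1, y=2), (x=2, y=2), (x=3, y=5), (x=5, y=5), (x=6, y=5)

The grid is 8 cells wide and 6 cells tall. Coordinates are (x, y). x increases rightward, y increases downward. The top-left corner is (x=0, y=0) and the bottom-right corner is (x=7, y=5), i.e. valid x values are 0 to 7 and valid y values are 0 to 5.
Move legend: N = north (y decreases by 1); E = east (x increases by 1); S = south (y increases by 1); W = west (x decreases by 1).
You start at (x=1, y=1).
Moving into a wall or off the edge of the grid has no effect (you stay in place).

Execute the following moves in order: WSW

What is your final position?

Start: (x=1, y=1)
  W (west): (x=1, y=1) -> (x=0, y=1)
  S (south): (x=0, y=1) -> (x=0, y=2)
  W (west): blocked, stay at (x=0, y=2)
Final: (x=0, y=2)

Answer: Final position: (x=0, y=2)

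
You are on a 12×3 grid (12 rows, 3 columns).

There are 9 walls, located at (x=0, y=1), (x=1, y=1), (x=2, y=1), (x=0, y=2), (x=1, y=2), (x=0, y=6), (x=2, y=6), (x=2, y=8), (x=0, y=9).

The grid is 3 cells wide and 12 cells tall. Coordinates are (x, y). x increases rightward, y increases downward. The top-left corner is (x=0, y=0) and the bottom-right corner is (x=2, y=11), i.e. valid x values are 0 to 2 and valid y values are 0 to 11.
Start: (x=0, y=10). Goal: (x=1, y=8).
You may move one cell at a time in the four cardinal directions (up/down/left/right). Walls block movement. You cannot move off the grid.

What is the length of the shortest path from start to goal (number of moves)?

BFS from (x=0, y=10) until reaching (x=1, y=8):
  Distance 0: (x=0, y=10)
  Distance 1: (x=1, y=10), (x=0, y=11)
  Distance 2: (x=1, y=9), (x=2, y=10), (x=1, y=11)
  Distance 3: (x=1, y=8), (x=2, y=9), (x=2, y=11)  <- goal reached here
One shortest path (3 moves): (x=0, y=10) -> (x=1, y=10) -> (x=1, y=9) -> (x=1, y=8)

Answer: Shortest path length: 3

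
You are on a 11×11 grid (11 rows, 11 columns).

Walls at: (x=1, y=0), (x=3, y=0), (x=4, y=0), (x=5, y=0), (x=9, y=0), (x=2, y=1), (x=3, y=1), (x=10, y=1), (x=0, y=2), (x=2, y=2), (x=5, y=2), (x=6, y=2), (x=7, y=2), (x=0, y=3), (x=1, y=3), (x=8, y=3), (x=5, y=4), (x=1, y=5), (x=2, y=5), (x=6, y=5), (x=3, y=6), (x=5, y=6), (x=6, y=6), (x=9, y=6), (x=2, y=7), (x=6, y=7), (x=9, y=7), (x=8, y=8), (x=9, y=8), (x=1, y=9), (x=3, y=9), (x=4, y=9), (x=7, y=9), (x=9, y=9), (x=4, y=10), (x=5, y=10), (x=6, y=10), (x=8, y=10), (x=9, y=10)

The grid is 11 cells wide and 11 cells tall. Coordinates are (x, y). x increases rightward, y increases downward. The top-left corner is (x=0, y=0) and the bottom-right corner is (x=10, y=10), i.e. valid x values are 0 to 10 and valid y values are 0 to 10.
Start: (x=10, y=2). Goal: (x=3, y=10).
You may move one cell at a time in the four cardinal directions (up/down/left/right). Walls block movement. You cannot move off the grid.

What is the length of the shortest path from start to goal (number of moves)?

BFS from (x=10, y=2) until reaching (x=3, y=10):
  Distance 0: (x=10, y=2)
  Distance 1: (x=9, y=2), (x=10, y=3)
  Distance 2: (x=9, y=1), (x=8, y=2), (x=9, y=3), (x=10, y=4)
  Distance 3: (x=8, y=1), (x=9, y=4), (x=10, y=5)
  Distance 4: (x=8, y=0), (x=7, y=1), (x=8, y=4), (x=9, y=5), (x=10, y=6)
  Distance 5: (x=7, y=0), (x=6, y=1), (x=7, y=4), (x=8, y=5), (x=10, y=7)
  Distance 6: (x=6, y=0), (x=5, y=1), (x=7, y=3), (x=6, y=4), (x=7, y=5), (x=8, y=6), (x=10, y=8)
  Distance 7: (x=4, y=1), (x=6, y=3), (x=7, y=6), (x=8, y=7), (x=10, y=9)
  Distance 8: (x=4, y=2), (x=5, y=3), (x=7, y=7), (x=10, y=10)
  Distance 9: (x=3, y=2), (x=4, y=3), (x=7, y=8)
  Distance 10: (x=3, y=3), (x=4, y=4), (x=6, y=8)
  Distance 11: (x=2, y=3), (x=3, y=4), (x=4, y=5), (x=5, y=8), (x=6, y=9)
  Distance 12: (x=2, y=4), (x=3, y=5), (x=5, y=5), (x=4, y=6), (x=5, y=7), (x=4, y=8), (x=5, y=9)
  Distance 13: (x=1, y=4), (x=4, y=7), (x=3, y=8)
  Distance 14: (x=0, y=4), (x=3, y=7), (x=2, y=8)
  Distance 15: (x=0, y=5), (x=1, y=8), (x=2, y=9)
  Distance 16: (x=0, y=6), (x=1, y=7), (x=0, y=8), (x=2, y=10)
  Distance 17: (x=1, y=6), (x=0, y=7), (x=0, y=9), (x=1, y=10), (x=3, y=10)  <- goal reached here
One shortest path (17 moves): (x=10, y=2) -> (x=9, y=2) -> (x=9, y=3) -> (x=9, y=4) -> (x=8, y=4) -> (x=7, y=4) -> (x=7, y=5) -> (x=7, y=6) -> (x=7, y=7) -> (x=7, y=8) -> (x=6, y=8) -> (x=5, y=8) -> (x=4, y=8) -> (x=3, y=8) -> (x=2, y=8) -> (x=2, y=9) -> (x=2, y=10) -> (x=3, y=10)

Answer: Shortest path length: 17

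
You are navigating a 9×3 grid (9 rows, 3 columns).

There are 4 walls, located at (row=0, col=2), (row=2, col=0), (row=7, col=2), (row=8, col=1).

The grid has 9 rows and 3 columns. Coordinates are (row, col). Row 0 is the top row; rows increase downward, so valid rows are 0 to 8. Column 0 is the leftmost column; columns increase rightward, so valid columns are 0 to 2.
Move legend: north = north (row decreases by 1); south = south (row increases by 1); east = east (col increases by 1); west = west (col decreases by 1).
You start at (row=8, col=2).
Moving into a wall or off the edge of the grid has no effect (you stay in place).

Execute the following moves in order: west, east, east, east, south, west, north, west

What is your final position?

Start: (row=8, col=2)
  west (west): blocked, stay at (row=8, col=2)
  [×3]east (east): blocked, stay at (row=8, col=2)
  south (south): blocked, stay at (row=8, col=2)
  west (west): blocked, stay at (row=8, col=2)
  north (north): blocked, stay at (row=8, col=2)
  west (west): blocked, stay at (row=8, col=2)
Final: (row=8, col=2)

Answer: Final position: (row=8, col=2)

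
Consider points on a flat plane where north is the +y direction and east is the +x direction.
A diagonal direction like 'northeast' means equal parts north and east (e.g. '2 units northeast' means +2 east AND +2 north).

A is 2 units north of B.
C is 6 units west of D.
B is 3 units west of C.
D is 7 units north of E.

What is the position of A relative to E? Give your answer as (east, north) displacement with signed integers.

Place E at the origin (east=0, north=0).
  D is 7 units north of E: delta (east=+0, north=+7); D at (east=0, north=7).
  C is 6 units west of D: delta (east=-6, north=+0); C at (east=-6, north=7).
  B is 3 units west of C: delta (east=-3, north=+0); B at (east=-9, north=7).
  A is 2 units north of B: delta (east=+0, north=+2); A at (east=-9, north=9).
Therefore A relative to E: (east=-9, north=9).

Answer: A is at (east=-9, north=9) relative to E.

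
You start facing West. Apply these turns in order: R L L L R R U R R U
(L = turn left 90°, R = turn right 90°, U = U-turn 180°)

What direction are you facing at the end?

Start: West
  R (right (90° clockwise)) -> North
  L (left (90° counter-clockwise)) -> West
  L (left (90° counter-clockwise)) -> South
  L (left (90° counter-clockwise)) -> East
  R (right (90° clockwise)) -> South
  R (right (90° clockwise)) -> West
  U (U-turn (180°)) -> East
  R (right (90° clockwise)) -> South
  R (right (90° clockwise)) -> West
  U (U-turn (180°)) -> East
Final: East

Answer: Final heading: East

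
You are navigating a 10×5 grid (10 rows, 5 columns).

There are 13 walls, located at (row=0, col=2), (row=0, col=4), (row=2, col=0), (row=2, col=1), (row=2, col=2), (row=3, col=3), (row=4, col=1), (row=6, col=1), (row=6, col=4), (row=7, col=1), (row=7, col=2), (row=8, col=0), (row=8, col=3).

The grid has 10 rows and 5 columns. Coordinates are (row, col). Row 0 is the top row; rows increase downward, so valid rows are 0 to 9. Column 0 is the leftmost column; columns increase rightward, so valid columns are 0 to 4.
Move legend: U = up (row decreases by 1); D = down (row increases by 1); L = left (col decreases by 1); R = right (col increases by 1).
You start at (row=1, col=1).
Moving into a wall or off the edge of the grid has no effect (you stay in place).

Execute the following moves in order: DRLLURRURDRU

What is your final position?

Start: (row=1, col=1)
  D (down): blocked, stay at (row=1, col=1)
  R (right): (row=1, col=1) -> (row=1, col=2)
  L (left): (row=1, col=2) -> (row=1, col=1)
  L (left): (row=1, col=1) -> (row=1, col=0)
  U (up): (row=1, col=0) -> (row=0, col=0)
  R (right): (row=0, col=0) -> (row=0, col=1)
  R (right): blocked, stay at (row=0, col=1)
  U (up): blocked, stay at (row=0, col=1)
  R (right): blocked, stay at (row=0, col=1)
  D (down): (row=0, col=1) -> (row=1, col=1)
  R (right): (row=1, col=1) -> (row=1, col=2)
  U (up): blocked, stay at (row=1, col=2)
Final: (row=1, col=2)

Answer: Final position: (row=1, col=2)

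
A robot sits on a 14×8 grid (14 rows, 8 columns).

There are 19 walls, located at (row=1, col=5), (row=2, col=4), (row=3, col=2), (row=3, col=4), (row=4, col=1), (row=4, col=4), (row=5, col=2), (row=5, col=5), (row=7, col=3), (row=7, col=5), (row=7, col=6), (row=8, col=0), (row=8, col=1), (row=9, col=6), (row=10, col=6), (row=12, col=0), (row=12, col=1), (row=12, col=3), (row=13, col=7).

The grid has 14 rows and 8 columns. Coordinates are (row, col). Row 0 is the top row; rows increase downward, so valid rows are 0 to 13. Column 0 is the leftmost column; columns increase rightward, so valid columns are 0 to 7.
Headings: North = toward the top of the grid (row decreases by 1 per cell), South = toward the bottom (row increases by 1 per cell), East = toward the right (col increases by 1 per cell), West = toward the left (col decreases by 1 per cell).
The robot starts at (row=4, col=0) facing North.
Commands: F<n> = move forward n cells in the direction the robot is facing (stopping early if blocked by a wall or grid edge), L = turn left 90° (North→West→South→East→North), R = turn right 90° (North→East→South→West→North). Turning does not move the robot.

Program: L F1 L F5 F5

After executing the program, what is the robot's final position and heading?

Answer: Final position: (row=7, col=0), facing South

Derivation:
Start: (row=4, col=0), facing North
  L: turn left, now facing West
  F1: move forward 0/1 (blocked), now at (row=4, col=0)
  L: turn left, now facing South
  F5: move forward 3/5 (blocked), now at (row=7, col=0)
  F5: move forward 0/5 (blocked), now at (row=7, col=0)
Final: (row=7, col=0), facing South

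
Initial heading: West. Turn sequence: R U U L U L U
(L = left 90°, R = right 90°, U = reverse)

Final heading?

Start: West
  R (right (90° clockwise)) -> North
  U (U-turn (180°)) -> South
  U (U-turn (180°)) -> North
  L (left (90° counter-clockwise)) -> West
  U (U-turn (180°)) -> East
  L (left (90° counter-clockwise)) -> North
  U (U-turn (180°)) -> South
Final: South

Answer: Final heading: South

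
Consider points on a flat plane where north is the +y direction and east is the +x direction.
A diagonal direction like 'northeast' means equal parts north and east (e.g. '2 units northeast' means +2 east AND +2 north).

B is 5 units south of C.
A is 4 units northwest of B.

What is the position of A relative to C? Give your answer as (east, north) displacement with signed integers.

Answer: A is at (east=-4, north=-1) relative to C.

Derivation:
Place C at the origin (east=0, north=0).
  B is 5 units south of C: delta (east=+0, north=-5); B at (east=0, north=-5).
  A is 4 units northwest of B: delta (east=-4, north=+4); A at (east=-4, north=-1).
Therefore A relative to C: (east=-4, north=-1).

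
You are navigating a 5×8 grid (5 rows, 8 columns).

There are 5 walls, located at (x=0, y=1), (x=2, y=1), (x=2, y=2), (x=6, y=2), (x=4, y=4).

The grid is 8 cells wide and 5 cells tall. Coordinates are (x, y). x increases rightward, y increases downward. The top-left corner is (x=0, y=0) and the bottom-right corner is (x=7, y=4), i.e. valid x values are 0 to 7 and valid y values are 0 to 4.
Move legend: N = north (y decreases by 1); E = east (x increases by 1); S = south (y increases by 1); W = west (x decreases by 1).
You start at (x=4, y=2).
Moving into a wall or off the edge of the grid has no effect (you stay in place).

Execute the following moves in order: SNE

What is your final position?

Answer: Final position: (x=5, y=2)

Derivation:
Start: (x=4, y=2)
  S (south): (x=4, y=2) -> (x=4, y=3)
  N (north): (x=4, y=3) -> (x=4, y=2)
  E (east): (x=4, y=2) -> (x=5, y=2)
Final: (x=5, y=2)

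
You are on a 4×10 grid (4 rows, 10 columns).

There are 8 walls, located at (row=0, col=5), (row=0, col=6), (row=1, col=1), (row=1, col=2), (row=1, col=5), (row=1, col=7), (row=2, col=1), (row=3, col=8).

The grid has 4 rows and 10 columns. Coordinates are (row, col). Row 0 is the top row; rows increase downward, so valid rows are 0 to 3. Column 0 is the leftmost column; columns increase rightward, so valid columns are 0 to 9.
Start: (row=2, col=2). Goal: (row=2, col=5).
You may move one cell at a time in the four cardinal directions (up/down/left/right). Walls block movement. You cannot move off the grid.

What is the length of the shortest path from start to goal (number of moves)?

BFS from (row=2, col=2) until reaching (row=2, col=5):
  Distance 0: (row=2, col=2)
  Distance 1: (row=2, col=3), (row=3, col=2)
  Distance 2: (row=1, col=3), (row=2, col=4), (row=3, col=1), (row=3, col=3)
  Distance 3: (row=0, col=3), (row=1, col=4), (row=2, col=5), (row=3, col=0), (row=3, col=4)  <- goal reached here
One shortest path (3 moves): (row=2, col=2) -> (row=2, col=3) -> (row=2, col=4) -> (row=2, col=5)

Answer: Shortest path length: 3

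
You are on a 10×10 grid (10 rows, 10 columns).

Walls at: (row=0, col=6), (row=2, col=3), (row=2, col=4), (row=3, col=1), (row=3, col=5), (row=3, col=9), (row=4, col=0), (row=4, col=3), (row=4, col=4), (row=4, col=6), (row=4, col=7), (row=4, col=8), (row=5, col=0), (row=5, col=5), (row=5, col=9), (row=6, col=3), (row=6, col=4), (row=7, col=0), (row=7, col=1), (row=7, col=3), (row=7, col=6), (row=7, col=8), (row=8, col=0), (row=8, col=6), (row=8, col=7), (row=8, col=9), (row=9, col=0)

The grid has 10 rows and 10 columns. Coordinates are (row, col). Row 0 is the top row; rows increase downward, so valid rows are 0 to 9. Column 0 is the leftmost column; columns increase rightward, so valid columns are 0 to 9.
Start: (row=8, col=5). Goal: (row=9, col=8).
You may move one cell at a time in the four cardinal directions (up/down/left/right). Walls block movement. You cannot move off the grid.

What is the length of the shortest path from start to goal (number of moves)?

Answer: Shortest path length: 4

Derivation:
BFS from (row=8, col=5) until reaching (row=9, col=8):
  Distance 0: (row=8, col=5)
  Distance 1: (row=7, col=5), (row=8, col=4), (row=9, col=5)
  Distance 2: (row=6, col=5), (row=7, col=4), (row=8, col=3), (row=9, col=4), (row=9, col=6)
  Distance 3: (row=6, col=6), (row=8, col=2), (row=9, col=3), (row=9, col=7)
  Distance 4: (row=5, col=6), (row=6, col=7), (row=7, col=2), (row=8, col=1), (row=9, col=2), (row=9, col=8)  <- goal reached here
One shortest path (4 moves): (row=8, col=5) -> (row=9, col=5) -> (row=9, col=6) -> (row=9, col=7) -> (row=9, col=8)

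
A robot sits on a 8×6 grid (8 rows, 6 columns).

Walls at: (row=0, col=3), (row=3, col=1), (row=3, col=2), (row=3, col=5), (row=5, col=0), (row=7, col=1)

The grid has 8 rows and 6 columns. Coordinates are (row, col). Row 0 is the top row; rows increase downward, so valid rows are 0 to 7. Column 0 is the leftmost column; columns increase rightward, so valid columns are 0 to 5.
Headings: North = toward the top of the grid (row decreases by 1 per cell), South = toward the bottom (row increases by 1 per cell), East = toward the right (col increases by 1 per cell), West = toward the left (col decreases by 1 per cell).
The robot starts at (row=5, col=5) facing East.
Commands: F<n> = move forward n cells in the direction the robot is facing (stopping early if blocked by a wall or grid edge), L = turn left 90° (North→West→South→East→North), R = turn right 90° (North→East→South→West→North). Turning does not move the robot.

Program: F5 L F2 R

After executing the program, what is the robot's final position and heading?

Answer: Final position: (row=4, col=5), facing East

Derivation:
Start: (row=5, col=5), facing East
  F5: move forward 0/5 (blocked), now at (row=5, col=5)
  L: turn left, now facing North
  F2: move forward 1/2 (blocked), now at (row=4, col=5)
  R: turn right, now facing East
Final: (row=4, col=5), facing East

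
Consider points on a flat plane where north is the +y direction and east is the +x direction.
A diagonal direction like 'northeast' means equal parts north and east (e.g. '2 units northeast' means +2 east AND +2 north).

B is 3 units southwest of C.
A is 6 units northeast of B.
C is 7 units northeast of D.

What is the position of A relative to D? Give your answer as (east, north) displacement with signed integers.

Answer: A is at (east=10, north=10) relative to D.

Derivation:
Place D at the origin (east=0, north=0).
  C is 7 units northeast of D: delta (east=+7, north=+7); C at (east=7, north=7).
  B is 3 units southwest of C: delta (east=-3, north=-3); B at (east=4, north=4).
  A is 6 units northeast of B: delta (east=+6, north=+6); A at (east=10, north=10).
Therefore A relative to D: (east=10, north=10).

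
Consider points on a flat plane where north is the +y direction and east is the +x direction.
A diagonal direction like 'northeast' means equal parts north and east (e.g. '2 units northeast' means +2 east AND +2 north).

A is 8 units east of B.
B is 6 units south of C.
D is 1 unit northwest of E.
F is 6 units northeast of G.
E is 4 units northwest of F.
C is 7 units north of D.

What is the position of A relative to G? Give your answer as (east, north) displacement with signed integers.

Answer: A is at (east=9, north=12) relative to G.

Derivation:
Place G at the origin (east=0, north=0).
  F is 6 units northeast of G: delta (east=+6, north=+6); F at (east=6, north=6).
  E is 4 units northwest of F: delta (east=-4, north=+4); E at (east=2, north=10).
  D is 1 unit northwest of E: delta (east=-1, north=+1); D at (east=1, north=11).
  C is 7 units north of D: delta (east=+0, north=+7); C at (east=1, north=18).
  B is 6 units south of C: delta (east=+0, north=-6); B at (east=1, north=12).
  A is 8 units east of B: delta (east=+8, north=+0); A at (east=9, north=12).
Therefore A relative to G: (east=9, north=12).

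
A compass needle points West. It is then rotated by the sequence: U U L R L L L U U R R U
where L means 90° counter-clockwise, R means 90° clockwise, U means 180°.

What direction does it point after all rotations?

Start: West
  U (U-turn (180°)) -> East
  U (U-turn (180°)) -> West
  L (left (90° counter-clockwise)) -> South
  R (right (90° clockwise)) -> West
  L (left (90° counter-clockwise)) -> South
  L (left (90° counter-clockwise)) -> East
  L (left (90° counter-clockwise)) -> North
  U (U-turn (180°)) -> South
  U (U-turn (180°)) -> North
  R (right (90° clockwise)) -> East
  R (right (90° clockwise)) -> South
  U (U-turn (180°)) -> North
Final: North

Answer: Final heading: North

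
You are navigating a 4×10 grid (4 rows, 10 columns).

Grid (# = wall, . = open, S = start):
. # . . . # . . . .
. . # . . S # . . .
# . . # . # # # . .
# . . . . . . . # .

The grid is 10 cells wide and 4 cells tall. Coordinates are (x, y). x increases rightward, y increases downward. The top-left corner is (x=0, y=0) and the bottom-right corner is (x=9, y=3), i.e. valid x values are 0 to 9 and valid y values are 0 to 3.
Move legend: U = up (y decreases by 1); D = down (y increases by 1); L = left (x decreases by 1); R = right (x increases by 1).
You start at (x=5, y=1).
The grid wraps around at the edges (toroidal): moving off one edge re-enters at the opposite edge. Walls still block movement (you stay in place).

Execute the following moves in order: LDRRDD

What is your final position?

Answer: Final position: (x=4, y=0)

Derivation:
Start: (x=5, y=1)
  L (left): (x=5, y=1) -> (x=4, y=1)
  D (down): (x=4, y=1) -> (x=4, y=2)
  R (right): blocked, stay at (x=4, y=2)
  R (right): blocked, stay at (x=4, y=2)
  D (down): (x=4, y=2) -> (x=4, y=3)
  D (down): (x=4, y=3) -> (x=4, y=0)
Final: (x=4, y=0)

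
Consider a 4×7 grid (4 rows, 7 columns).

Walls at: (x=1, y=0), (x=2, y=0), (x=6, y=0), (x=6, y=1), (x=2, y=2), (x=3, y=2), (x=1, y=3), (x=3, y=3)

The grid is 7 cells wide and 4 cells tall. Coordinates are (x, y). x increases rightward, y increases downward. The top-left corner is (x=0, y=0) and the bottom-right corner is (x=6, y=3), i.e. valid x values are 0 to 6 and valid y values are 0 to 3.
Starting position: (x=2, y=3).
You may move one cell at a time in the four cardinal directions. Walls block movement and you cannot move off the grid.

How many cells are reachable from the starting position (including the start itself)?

Answer: Reachable cells: 1

Derivation:
BFS flood-fill from (x=2, y=3):
  Distance 0: (x=2, y=3)
Total reachable: 1 (grid has 20 open cells total)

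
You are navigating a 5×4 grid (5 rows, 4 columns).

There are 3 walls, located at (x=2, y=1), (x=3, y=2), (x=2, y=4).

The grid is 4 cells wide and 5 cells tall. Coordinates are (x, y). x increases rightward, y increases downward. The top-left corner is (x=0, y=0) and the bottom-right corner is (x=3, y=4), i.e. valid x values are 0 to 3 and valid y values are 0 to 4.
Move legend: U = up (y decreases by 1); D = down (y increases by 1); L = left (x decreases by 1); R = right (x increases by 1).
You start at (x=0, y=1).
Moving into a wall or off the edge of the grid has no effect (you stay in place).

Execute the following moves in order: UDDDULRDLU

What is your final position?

Start: (x=0, y=1)
  U (up): (x=0, y=1) -> (x=0, y=0)
  D (down): (x=0, y=0) -> (x=0, y=1)
  D (down): (x=0, y=1) -> (x=0, y=2)
  D (down): (x=0, y=2) -> (x=0, y=3)
  U (up): (x=0, y=3) -> (x=0, y=2)
  L (left): blocked, stay at (x=0, y=2)
  R (right): (x=0, y=2) -> (x=1, y=2)
  D (down): (x=1, y=2) -> (x=1, y=3)
  L (left): (x=1, y=3) -> (x=0, y=3)
  U (up): (x=0, y=3) -> (x=0, y=2)
Final: (x=0, y=2)

Answer: Final position: (x=0, y=2)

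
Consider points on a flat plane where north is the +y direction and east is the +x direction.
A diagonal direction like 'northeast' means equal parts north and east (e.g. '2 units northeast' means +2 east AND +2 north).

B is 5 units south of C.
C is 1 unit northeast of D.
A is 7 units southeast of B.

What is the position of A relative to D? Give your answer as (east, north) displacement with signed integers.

Answer: A is at (east=8, north=-11) relative to D.

Derivation:
Place D at the origin (east=0, north=0).
  C is 1 unit northeast of D: delta (east=+1, north=+1); C at (east=1, north=1).
  B is 5 units south of C: delta (east=+0, north=-5); B at (east=1, north=-4).
  A is 7 units southeast of B: delta (east=+7, north=-7); A at (east=8, north=-11).
Therefore A relative to D: (east=8, north=-11).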